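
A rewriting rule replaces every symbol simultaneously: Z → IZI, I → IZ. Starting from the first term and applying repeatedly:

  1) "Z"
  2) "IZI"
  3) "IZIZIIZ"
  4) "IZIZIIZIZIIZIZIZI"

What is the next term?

IZIZIIZIZIIZIZIZIIZIZIIZIZIZIIZIZIIZIZIIZ

φ(IZIZIIZIZIIZIZIZI) expands symbol-by-symbol to IZ IZI IZ IZI IZ IZ IZI IZ IZI IZ IZ IZI IZ IZI IZ IZI IZ; joining the 17 pieces gives the next term.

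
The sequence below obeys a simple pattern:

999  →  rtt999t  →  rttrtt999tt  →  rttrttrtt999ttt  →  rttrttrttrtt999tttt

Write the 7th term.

Every step adds rtt to the front and t to the end of the previous string.
From rttrttrttrtt999tttt, 2 further steps: rttrttrttrtt999tttt → rttrttrttrttrtt999ttttt → (answer).

rttrttrttrttrttrtt999tttttt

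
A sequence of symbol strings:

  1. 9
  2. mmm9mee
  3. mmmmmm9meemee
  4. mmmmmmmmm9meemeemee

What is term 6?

Each term wraps the previous one in mmm on the left and mee on the right.
From mmmmmmmmm9meemeemee, 2 further steps: mmmmmmmmm9meemeemee → mmmmmmmmmmmm9meemeemeemee → (answer).

mmmmmmmmmmmmmmm9meemeemeemeemee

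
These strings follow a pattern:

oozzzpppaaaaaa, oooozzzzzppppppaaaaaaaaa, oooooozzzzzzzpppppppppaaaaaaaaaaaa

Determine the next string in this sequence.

The n-th term is 2n o's then 2n+1 z's then 3n p's then 3n+3 a's (n = 1, 2, …).
Setting n = 4 gives 8, 9, 12, 15 characters in each block.

oooooooozzzzzzzzzppppppppppppaaaaaaaaaaaaaaa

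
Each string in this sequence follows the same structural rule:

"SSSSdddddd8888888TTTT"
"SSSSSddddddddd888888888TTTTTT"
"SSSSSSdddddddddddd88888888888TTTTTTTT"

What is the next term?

SSSSSSSddddddddddddddd8888888888888TTTTTTTTTT

Reading off run lengths: S runs 4, 5, 6; d runs 6, 9, 12; 8 runs 7, 9, 11; T runs 4, 6, 8 — each is linear in n, where the shown terms are n = 2, 3, 4.
For the next term, n = 5, so the run lengths are 7, 15, 13, 10.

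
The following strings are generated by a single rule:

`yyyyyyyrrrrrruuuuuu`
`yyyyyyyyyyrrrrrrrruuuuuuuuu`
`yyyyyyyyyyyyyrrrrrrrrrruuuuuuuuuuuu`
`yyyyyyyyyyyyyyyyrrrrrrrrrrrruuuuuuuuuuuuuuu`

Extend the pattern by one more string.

yyyyyyyyyyyyyyyyyyyrrrrrrrrrrrrrruuuuuuuuuuuuuuuuuu

Each string has the form y^{3n+1} r^{2n+2} u^{3n}, where the shown terms are n = 2, 3, 4, 5.
Setting n = 6 gives 19, 14, 18 characters in each block.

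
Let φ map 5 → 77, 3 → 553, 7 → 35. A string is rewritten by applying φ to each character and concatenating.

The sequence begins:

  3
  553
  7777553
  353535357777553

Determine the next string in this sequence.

55377553775537755377353535357777553

Replace each of the 15 characters of 353535357777553 in place — 553 77 553 77 553 77 553 77 35 35 35 35 77 77 553 — and concatenate.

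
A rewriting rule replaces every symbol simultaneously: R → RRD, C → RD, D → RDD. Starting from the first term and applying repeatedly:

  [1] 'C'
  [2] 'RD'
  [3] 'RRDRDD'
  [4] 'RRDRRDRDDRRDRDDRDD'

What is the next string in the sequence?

RRDRRDRDDRRDRRDRDDRRDRDDRDDRRDRRDRDDRRDRDDRDDRRDRDDRDD

Replace each of the 18 characters of RRDRRDRDDRRDRDDRDD in place — RRD RRD RDD RRD RRD RDD RRD RDD RDD RRD RRD RDD RRD RDD RDD RRD RDD RDD — and concatenate.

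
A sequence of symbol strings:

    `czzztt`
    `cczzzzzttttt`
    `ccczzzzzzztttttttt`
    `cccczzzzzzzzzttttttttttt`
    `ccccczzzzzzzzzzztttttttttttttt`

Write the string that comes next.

The n-th term is n c's then 2n+1 z's then 3n-1 t's (n = 1, 2, …).
Setting n = 6 gives 6, 13, 17 characters in each block.

cccccczzzzzzzzzzzzzttttttttttttttttt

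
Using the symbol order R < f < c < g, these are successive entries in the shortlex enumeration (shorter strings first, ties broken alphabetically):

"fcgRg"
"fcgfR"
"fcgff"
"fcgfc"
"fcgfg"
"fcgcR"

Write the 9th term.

fcgcg

Advancing 3 positions from fcgcR through fcgcR → fcgcf → fcgcc reaches term 9.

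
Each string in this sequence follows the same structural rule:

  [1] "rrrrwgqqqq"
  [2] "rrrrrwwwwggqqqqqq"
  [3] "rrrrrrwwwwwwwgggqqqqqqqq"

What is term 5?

Each string has the form r^{n+3} w^{3n-2} g^{n} q^{2n+2} (n = 1, 2, …).
For term 5, n = 5, so the run lengths are 8, 13, 5, 12.

rrrrrrrrwwwwwwwwwwwwwgggggqqqqqqqqqqqq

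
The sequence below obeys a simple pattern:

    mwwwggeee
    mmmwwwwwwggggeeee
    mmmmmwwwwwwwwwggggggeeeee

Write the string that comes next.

Reading off run lengths: m runs 1, 3, 5; w runs 3, 6, 9; g runs 2, 4, 6; e runs 3, 4, 5 — each is linear in n (n = 1, 2, …).
For the next term, n = 4, so the run lengths are 7, 12, 8, 6.

mmmmmmmwwwwwwwwwwwwggggggggeeeeee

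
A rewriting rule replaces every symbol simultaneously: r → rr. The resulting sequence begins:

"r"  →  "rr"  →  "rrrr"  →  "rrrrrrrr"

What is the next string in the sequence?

rrrrrrrrrrrrrrrr

Expanding rrrrrrrr: r→rr, r→rr, r→rr, r→rr, r→rr, r→rr, r→rr, r→rr. Concatenated: rr rr rr rr rr rr rr rr.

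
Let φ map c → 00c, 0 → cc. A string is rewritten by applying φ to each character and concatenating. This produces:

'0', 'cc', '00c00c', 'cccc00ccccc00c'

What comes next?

Applying the rule to each of the 14 symbols of cccc00ccccc00c gives the pieces 00c 00c 00c 00c cc cc 00c 00c 00c 00c 00c cc cc 00c, which concatenate to the answer.

00c00c00c00ccccc00c00c00c00c00ccccc00c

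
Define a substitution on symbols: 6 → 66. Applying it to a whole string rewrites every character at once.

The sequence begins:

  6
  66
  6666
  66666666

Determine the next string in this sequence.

6666666666666666

Expanding 66666666: 6→66, 6→66, 6→66, 6→66, 6→66, 6→66, 6→66, 6→66. Concatenated: 66 66 66 66 66 66 66 66.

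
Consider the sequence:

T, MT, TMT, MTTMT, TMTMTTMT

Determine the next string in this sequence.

MTTMTTMTMTTMT

Each term (from the third on) is the two preceding terms concatenated in order: term 3 = T·MT = TMT.
So term 6 is MTTMT·TMTMTTMT.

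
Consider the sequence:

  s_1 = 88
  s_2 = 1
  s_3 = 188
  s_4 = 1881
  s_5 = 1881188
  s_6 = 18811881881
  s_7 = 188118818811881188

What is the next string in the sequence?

18811881881188118818811881881

This is a Fibonacci-style word recurrence s(k) = s(k−1)·s(k−2): e.g. 1·88 = 188.
Continuing: 188118818811881188 · 18811881881 gives term 8.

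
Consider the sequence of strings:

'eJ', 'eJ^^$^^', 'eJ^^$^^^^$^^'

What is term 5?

eJ^^$^^^^$^^^^$^^^^$^^

Every step adds ^^$^^ to the end: s(k+1) = s(k)·^^$^^.
From eJ^^$^^^^$^^, 2 further steps: eJ^^$^^^^$^^ → eJ^^$^^^^$^^^^$^^ → (answer).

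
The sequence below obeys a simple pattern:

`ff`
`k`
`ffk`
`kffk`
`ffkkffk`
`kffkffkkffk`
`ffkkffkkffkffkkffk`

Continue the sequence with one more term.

This is a Fibonacci-style word recurrence s(k) = s(k−2)·s(k−1): e.g. ff·k = ffk.
So term 8 is kffkffkkffk·ffkkffkkffkffkkffk.

kffkffkkffkffkkffkkffkffkkffk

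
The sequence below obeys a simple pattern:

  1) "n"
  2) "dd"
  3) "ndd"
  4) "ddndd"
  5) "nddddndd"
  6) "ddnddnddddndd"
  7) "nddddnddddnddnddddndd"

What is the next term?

From term 3 onward, concatenate the second-to-last term with the last: n·dd = ndd, dd·ndd = ddndd, …
Continuing: ddnddnddddndd · nddddnddddnddnddddndd gives term 8.

ddnddnddddnddnddddnddddnddnddddndd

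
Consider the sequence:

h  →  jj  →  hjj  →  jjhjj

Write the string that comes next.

This is a Fibonacci-style word recurrence s(k) = s(k−2)·s(k−1): e.g. h·jj = hjj.
Continuing: hjj · jjhjj gives term 5.

hjjjjhjj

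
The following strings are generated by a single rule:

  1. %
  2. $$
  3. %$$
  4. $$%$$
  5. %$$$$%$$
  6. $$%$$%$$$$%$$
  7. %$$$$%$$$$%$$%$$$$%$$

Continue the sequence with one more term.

$$%$$%$$$$%$$%$$$$%$$$$%$$%$$$$%$$

This is a Fibonacci-style word recurrence s(k) = s(k−2)·s(k−1): e.g. %·$$ = %$$.
So term 8 is $$%$$%$$$$%$$·%$$$$%$$$$%$$%$$$$%$$.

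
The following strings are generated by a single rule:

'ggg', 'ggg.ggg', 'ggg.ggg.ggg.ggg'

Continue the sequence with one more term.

Each string is two copies of the previous one joined by '.'.
So the next term is two copies of ggg.ggg.ggg.ggg with '.' between the halves.

ggg.ggg.ggg.ggg.ggg.ggg.ggg.ggg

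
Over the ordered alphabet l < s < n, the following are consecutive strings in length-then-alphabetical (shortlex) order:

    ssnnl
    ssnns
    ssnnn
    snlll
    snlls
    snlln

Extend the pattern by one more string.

snlsl

Treat snlln as a base-3 numeral over the given alphabet and add one, carrying through any trailing n's.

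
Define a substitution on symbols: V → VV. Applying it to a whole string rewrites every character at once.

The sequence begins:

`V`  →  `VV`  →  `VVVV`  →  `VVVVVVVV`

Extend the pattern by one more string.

VVVVVVVVVVVVVVVV

Expanding VVVVVVVV: V→VV, V→VV, V→VV, V→VV, V→VV, V→VV, V→VV, V→VV. Concatenated: VV VV VV VV VV VV VV VV.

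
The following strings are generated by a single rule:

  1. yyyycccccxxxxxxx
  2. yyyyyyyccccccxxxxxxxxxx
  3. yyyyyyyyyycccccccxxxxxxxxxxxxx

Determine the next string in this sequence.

yyyyyyyyyyyyyccccccccxxxxxxxxxxxxxxxx

Reading off run lengths: y runs 4, 7, 10; c runs 5, 6, 7; x runs 7, 10, 13 — each is linear in n, where the shown terms are n = 2, 3, 4.
At n = 5 the blocks have lengths 13, 8, 16.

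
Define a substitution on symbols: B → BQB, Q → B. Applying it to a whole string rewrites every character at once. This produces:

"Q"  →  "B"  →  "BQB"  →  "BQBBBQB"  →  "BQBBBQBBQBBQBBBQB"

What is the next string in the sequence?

φ(BQBBBQBBQBBQBBBQB) expands symbol-by-symbol to BQB B BQB BQB BQB B BQB BQB B BQB BQB B BQB BQB BQB B BQB; joining the 17 pieces gives the next term.

BQBBBQBBQBBQBBBQBBQBBBQBBQBBBQBBQBBQBBBQB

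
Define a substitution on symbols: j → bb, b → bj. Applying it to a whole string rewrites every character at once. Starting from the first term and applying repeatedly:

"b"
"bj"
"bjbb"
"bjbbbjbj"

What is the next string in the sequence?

bjbbbjbjbjbbbjbb

Rewriting each symbol of bjbbbjbj: b→bj, j→bb, b→bj, b→bj, b→bj, j→bb, b→bj, j→bb, which concatenates to bj bb bj bj bj bb bj bb.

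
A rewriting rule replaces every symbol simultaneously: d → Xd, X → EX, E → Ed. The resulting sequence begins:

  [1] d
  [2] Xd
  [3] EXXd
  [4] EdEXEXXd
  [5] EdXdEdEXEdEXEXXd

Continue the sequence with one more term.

EdXdEXXdEdXdEdEXEdXdEdEXEdEXEXXd

φ(EdXdEdEXEdEXEXXd) expands symbol-by-symbol to Ed Xd EX Xd Ed Xd Ed EX Ed Xd Ed EX Ed EX EX Xd; joining the 16 pieces gives the next term.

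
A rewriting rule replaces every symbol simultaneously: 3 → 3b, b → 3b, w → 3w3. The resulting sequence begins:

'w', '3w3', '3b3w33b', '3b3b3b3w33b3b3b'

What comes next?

Replace each of the 15 characters of 3b3b3b3w33b3b3b in place — 3b 3b 3b 3b 3b 3b 3b 3w3 3b 3b 3b 3b 3b 3b 3b — and concatenate.

3b3b3b3b3b3b3b3w33b3b3b3b3b3b3b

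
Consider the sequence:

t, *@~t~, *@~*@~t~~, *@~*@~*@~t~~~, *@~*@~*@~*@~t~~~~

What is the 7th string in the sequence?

*@~*@~*@~*@~*@~*@~t~~~~~~

s(k+1) = *@~·s(k)·~, so each term gains *@~ as a prefix and ~ as a suffix.
From *@~*@~*@~*@~t~~~~, 2 further steps: *@~*@~*@~*@~t~~~~ → *@~*@~*@~*@~*@~t~~~~~ → (answer).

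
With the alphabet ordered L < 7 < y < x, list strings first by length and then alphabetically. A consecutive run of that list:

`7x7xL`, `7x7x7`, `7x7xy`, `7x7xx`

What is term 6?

Stepping forward 2 times from 7x7xx: 7x7xx → 7xyLL, then the target.

7xyL7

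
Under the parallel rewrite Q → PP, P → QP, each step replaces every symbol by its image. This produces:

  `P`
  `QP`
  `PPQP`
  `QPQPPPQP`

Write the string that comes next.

PPQPPPQPQPQPPPQP

Expanding QPQPPPQP: Q→PP, P→QP, Q→PP, P→QP, P→QP, P→QP, Q→PP, P→QP. Concatenated: PP QP PP QP QP QP PP QP.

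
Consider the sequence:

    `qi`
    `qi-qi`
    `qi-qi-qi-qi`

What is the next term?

Every step duplicates the string with '-' between the halves.
Doubling qi-qi-qi-qi with '-' between the halves:

qi-qi-qi-qi-qi-qi-qi-qi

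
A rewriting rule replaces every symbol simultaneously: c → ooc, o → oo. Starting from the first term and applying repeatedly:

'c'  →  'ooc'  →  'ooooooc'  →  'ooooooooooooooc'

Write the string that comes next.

ooooooooooooooooooooooooooooooc

Replace each of the 15 characters of ooooooooooooooc in place — oo oo oo oo oo oo oo oo oo oo oo oo oo oo ooc — and concatenate.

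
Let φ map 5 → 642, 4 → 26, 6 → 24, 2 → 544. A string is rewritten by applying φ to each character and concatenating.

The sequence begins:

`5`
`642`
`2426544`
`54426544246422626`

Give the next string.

64226265442464226265442624265445442454424

Replace each of the 17 characters of 54426544246422626 in place — 642 26 26 544 24 642 26 26 544 26 24 26 544 544 24 544 24 — and concatenate.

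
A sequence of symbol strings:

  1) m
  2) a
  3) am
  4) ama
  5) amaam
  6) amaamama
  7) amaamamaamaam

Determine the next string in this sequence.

amaamamaamaamamaamama

From term 3 onward, concatenate the last term with the second-to-last: a·m = am, am·a = ama, …
So term 8 is amaamamaamaam·amaamama.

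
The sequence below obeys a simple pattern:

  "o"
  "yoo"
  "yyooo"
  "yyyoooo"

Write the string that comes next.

yyyyooooo

s(k+1) = y·s(k)·o, so each term gains y as a prefix and o as a suffix.
So the next term is y·yyyoooo·o.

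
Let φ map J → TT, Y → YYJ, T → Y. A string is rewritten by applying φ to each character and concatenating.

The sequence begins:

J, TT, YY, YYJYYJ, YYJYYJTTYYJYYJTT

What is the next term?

Replace each of the 16 characters of YYJYYJTTYYJYYJTT in place — YYJ YYJ TT YYJ YYJ TT Y Y YYJ YYJ TT YYJ YYJ TT Y Y — and concatenate.

YYJYYJTTYYJYYJTTYYYYJYYJTTYYJYYJTTYY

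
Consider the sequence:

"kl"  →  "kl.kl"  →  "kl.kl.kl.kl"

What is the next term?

s(k+1) = s(k)·.·s(k) — each term doubles the last with '.' between the halves.
Doubling kl.kl.kl.kl with '.' between the halves:

kl.kl.kl.kl.kl.kl.kl.kl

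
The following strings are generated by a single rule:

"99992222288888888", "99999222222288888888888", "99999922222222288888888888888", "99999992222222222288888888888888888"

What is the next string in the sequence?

Each string has the form 9^{n+1} 2^{2n-1} 8^{3n-1}, where the shown terms are n = 3, 4, 5, 6.
For the next term, n = 7, so the run lengths are 8, 13, 20.

99999999222222222222288888888888888888888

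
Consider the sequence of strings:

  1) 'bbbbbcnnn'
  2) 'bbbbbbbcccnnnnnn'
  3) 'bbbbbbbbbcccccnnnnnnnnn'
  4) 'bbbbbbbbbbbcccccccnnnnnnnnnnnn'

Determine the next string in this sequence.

Term n consists of 2n+3 b's, followed by 2n-1 c's, followed by 3n n's (n = 1, 2, …).
At n = 5 the blocks have lengths 13, 9, 15.

bbbbbbbbbbbbbcccccccccnnnnnnnnnnnnnnn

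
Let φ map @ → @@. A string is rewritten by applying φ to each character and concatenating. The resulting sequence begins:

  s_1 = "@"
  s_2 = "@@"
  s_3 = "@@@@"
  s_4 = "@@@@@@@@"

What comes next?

Apply φ to @@@@@@@@ symbol by symbol: @→@@, @→@@, @→@@, @→@@, @→@@, @→@@, @→@@, @→@@; joined: @@ @@ @@ @@ @@ @@ @@ @@.

@@@@@@@@@@@@@@@@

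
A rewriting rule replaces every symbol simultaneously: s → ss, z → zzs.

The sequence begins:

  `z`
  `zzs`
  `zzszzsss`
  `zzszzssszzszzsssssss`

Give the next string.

Applying the rule to each of the 20 symbols of zzszzssszzszzsssssss gives the pieces zzs zzs ss zzs zzs ss ss ss zzs zzs ss zzs zzs ss ss ss ss ss ss ss, which concatenate to the answer.

zzszzssszzszzssssssszzszzssszzszzsssssssssssssss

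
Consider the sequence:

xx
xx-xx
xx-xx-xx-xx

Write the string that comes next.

Each string is two copies of the previous one joined by '-'.
Doubling xx-xx-xx-xx with '-' between the halves:

xx-xx-xx-xx-xx-xx-xx-xx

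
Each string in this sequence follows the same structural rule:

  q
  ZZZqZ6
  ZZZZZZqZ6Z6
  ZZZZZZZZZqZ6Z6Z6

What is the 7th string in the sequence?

Every step adds ZZZ to the front and Z6 to the end of the previous string.
From ZZZZZZZZZqZ6Z6Z6, 3 further steps: ZZZZZZZZZqZ6Z6Z6 → ZZZZZZZZZZZZqZ6Z6Z6Z6 → ZZZZZZZZZZZZZZZqZ6Z6Z6Z6Z6 → (answer).

ZZZZZZZZZZZZZZZZZZqZ6Z6Z6Z6Z6Z6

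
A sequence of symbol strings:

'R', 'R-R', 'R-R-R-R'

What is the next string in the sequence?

s(k+1) = s(k)·-·s(k) — each term doubles the last with '-' between the halves.
So the next term is two copies of R-R-R-R with '-' between the halves.

R-R-R-R-R-R-R-R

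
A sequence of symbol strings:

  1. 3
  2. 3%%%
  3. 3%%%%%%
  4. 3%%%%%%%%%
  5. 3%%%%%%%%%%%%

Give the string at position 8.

The strings grow by a fixed suffix %%% each time.
From 3%%%%%%%%%%%%, 3 further steps: 3%%%%%%%%%%%% → 3%%%%%%%%%%%%%%% → 3%%%%%%%%%%%%%%%%%% → (answer).

3%%%%%%%%%%%%%%%%%%%%%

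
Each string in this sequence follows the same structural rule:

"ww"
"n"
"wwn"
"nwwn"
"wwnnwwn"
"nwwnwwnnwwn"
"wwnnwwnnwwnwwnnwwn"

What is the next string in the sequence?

Each term (from the third on) is the two preceding terms concatenated in order: term 3 = ww·n = wwn.
Continuing: nwwnwwnnwwn · wwnnwwnnwwnwwnnwwn gives term 8.

nwwnwwnnwwnwwnnwwnnwwnwwnnwwn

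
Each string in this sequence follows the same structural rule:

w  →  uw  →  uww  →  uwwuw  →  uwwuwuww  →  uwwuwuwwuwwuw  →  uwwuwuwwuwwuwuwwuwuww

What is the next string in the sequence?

Each term (from the third on) is the previous term followed by the one before it: term 3 = uw·w = uww.
Continuing: uwwuwuwwuwwuwuwwuwuww · uwwuwuwwuwwuw gives term 8.

uwwuwuwwuwwuwuwwuwuwwuwwuwuwwuwwuw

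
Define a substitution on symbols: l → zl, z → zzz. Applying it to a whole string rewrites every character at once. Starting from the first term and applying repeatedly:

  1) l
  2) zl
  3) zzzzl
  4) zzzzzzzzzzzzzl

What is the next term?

zzzzzzzzzzzzzzzzzzzzzzzzzzzzzzzzzzzzzzzzl

Applying the rule to each of the 14 symbols of zzzzzzzzzzzzzl gives the pieces zzz zzz zzz zzz zzz zzz zzz zzz zzz zzz zzz zzz zzz zl, which concatenate to the answer.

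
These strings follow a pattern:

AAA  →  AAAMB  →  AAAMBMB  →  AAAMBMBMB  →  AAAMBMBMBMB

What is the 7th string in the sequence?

AAAMBMBMBMBMBMB

The strings grow by a fixed suffix MB each time.
From AAAMBMBMBMB, 2 further steps: AAAMBMBMBMB → AAAMBMBMBMBMB → (answer).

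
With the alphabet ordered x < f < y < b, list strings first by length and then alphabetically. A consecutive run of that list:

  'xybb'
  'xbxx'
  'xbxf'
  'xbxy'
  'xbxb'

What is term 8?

Advancing 3 positions from xbxb through xbxb → xbfx → xbff reaches term 8.

xbfy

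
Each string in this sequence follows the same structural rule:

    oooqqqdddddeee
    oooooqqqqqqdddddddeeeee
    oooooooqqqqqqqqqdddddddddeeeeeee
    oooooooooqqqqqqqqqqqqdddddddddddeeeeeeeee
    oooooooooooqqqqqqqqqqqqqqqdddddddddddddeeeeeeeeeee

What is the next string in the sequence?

oooooooooooooqqqqqqqqqqqqqqqqqqdddddddddddddddeeeeeeeeeeeee

Term n consists of 2n+1 o's, followed by 3n q's, followed by 2n+3 d's, followed by 2n+1 e's (n = 1, 2, …).
At n = 6 the blocks have lengths 13, 18, 15, 13.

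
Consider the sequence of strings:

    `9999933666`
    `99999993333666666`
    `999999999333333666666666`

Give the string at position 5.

Each string has the form 9^{2n+3} 3^{2n} 6^{3n} (n = 1, 2, …).
Setting n = 5 gives 13, 10, 15 characters in each block.

99999999999993333333333666666666666666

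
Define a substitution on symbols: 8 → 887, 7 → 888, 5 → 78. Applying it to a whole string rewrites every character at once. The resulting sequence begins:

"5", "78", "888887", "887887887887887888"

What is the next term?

Rewriting the 18 symbols of 887887887887887888 one by one yields 887 887 888 887 887 888 887 887 888 887 887 888 887 887 888 887 887 887; concatenated:

887887888887887888887887888887887888887887888887887887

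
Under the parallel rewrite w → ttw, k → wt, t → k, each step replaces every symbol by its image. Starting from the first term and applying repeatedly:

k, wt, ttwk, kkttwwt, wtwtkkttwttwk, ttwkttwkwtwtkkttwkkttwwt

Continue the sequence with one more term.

Rewriting the 24 symbols of ttwkttwkwtwtkkttwkkttwwt one by one yields k k ttw wt k k ttw wt ttw k ttw k wt wt k k ttw wt wt k k ttw ttw k; concatenated:

kkttwwtkkttwwtttwkttwkwtwtkkttwwtwtkkttwttwk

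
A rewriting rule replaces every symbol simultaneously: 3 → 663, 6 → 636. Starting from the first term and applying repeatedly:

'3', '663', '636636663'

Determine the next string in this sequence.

636663636636663636636636663

Rewriting each symbol of 636636663: 6→636, 3→663, 6→636, 6→636, 3→663, 6→636, 6→636, 6→636, 3→663, which concatenates to 636 663 636 636 663 636 636 636 663.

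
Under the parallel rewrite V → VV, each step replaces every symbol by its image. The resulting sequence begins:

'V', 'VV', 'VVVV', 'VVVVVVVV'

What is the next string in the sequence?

Expanding VVVVVVVV: V→VV, V→VV, V→VV, V→VV, V→VV, V→VV, V→VV, V→VV. Concatenated: VV VV VV VV VV VV VV VV.

VVVVVVVVVVVVVVVV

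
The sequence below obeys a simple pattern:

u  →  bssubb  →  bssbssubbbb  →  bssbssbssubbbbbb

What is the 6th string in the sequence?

Every step adds bss to the front and bb to the end of the previous string.
From bssbssbssubbbbbb, 2 further steps: bssbssbssubbbbbb → bssbssbssbssubbbbbbbb → (answer).

bssbssbssbssbssubbbbbbbbbb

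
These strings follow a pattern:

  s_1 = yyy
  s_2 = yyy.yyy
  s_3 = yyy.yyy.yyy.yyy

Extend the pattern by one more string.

Every step duplicates the string with '.' between the halves.
One more doubling of yyy.yyy.yyy.yyy gives the answer.

yyy.yyy.yyy.yyy.yyy.yyy.yyy.yyy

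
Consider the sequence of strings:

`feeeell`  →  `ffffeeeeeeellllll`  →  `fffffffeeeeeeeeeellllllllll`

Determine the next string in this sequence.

ffffffffffeeeeeeeeeeeeellllllllllllll

Term n consists of 3n-2 f's, followed by 3n+1 e's, followed by 4n-2 l's (n = 1, 2, …).
For the next term, n = 4, so the run lengths are 10, 13, 14.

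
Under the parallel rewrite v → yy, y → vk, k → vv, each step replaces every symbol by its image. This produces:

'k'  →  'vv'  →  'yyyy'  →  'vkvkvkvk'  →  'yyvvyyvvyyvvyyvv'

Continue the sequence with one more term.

vkvkyyyyvkvkyyyyvkvkyyyyvkvkyyyy

Applying the rule to each of the 16 symbols of yyvvyyvvyyvvyyvv gives the pieces vk vk yy yy vk vk yy yy vk vk yy yy vk vk yy yy, which concatenate to the answer.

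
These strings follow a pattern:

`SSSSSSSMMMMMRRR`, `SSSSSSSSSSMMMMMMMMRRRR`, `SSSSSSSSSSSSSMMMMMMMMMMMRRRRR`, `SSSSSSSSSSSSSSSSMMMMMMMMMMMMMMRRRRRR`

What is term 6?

Each string has the form S^{3n+1} M^{3n-1} R^{n+1}, where the shown terms are n = 2, 3, 4, 5.
For term 6, n = 7, so the run lengths are 22, 20, 8.

SSSSSSSSSSSSSSSSSSSSSSMMMMMMMMMMMMMMMMMMMMRRRRRRRR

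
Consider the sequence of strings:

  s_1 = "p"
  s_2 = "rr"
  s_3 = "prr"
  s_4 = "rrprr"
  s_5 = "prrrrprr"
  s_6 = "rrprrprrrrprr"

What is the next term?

prrrrprrrrprrprrrrprr

From term 3 onward, concatenate the second-to-last term with the last: p·rr = prr, rr·prr = rrprr, …
The next term joins prrrrprr and rrprrprrrrprr.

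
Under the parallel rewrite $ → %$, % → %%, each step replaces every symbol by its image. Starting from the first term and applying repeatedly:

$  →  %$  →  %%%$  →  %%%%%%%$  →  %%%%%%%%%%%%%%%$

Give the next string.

Rewriting the 16 symbols of %%%%%%%%%%%%%%%$ one by one yields %% %% %% %% %% %% %% %% %% %% %% %% %% %% %% %$; concatenated:

%%%%%%%%%%%%%%%%%%%%%%%%%%%%%%%$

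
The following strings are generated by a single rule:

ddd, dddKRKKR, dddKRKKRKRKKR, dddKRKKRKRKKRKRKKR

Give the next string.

dddKRKKRKRKKRKRKKRKRKKR

The strings grow by a fixed suffix KRKKR each time.
So the next term is dddKRKKRKRKKRKRKKR·KRKKR.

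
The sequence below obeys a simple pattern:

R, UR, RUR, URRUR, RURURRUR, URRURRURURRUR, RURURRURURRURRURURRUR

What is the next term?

URRURRURURRURRURURRURURRURRURURRUR

Each term (from the third on) is the two preceding terms concatenated in order: term 3 = R·UR = RUR.
So term 8 is URRURRURURRUR·RURURRURURRURRURURRUR.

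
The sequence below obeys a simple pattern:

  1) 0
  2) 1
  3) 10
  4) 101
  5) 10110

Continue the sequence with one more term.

From term 3 onward, concatenate the last term with the second-to-last: 1·0 = 10, 10·1 = 101, …
Continuing: 10110 · 101 gives term 6.

10110101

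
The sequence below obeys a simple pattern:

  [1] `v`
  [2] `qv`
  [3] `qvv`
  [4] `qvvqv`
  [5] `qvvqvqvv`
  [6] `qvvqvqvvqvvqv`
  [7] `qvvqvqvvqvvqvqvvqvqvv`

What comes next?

qvvqvqvvqvvqvqvvqvqvvqvvqvqvvqvvqv

From term 3 onward, concatenate the last term with the second-to-last: qv·v = qvv, qvv·qv = qvvqv, …
The next term joins qvvqvqvvqvvqvqvvqvqvv and qvvqvqvvqvvqv.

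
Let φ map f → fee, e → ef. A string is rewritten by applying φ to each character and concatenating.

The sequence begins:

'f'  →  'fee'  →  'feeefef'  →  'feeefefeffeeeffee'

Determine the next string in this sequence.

feeefefeffeeeffeeeffeefeeefefeffeefeeefef

Applying the rule to each of the 17 symbols of feeefefeffeeeffee gives the pieces fee ef ef ef fee ef fee ef fee fee ef ef ef fee fee ef ef, which concatenate to the answer.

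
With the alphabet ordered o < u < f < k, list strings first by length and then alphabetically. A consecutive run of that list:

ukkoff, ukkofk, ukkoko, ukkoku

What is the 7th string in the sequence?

Stepping forward 3 times from ukkoku: ukkoku → ukkokf → ukkokk, then the target.

ukkuoo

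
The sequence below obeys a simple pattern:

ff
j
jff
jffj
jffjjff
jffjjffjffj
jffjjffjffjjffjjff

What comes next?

From term 3 onward, concatenate the last term with the second-to-last: j·ff = jff, jff·j = jffj, …
Continuing: jffjjffjffjjffjjff · jffjjffjffj gives term 8.

jffjjffjffjjffjjffjffjjffjffj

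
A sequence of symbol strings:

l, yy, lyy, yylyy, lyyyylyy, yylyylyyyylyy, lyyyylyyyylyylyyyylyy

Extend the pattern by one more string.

yylyylyyyylyylyyyylyyyylyylyyyylyy

Each term (from the third on) is the two preceding terms concatenated in order: term 3 = l·yy = lyy.
Continuing: yylyylyyyylyy · lyyyylyyyylyylyyyylyy gives term 8.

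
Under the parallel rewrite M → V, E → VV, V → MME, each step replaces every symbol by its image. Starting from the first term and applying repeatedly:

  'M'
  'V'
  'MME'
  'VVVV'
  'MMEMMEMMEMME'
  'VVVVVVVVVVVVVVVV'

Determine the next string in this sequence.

MMEMMEMMEMMEMMEMMEMMEMMEMMEMMEMMEMMEMMEMMEMMEMME

φ(VVVVVVVVVVVVVVVV) expands symbol-by-symbol to MME MME MME MME MME MME MME MME MME MME MME MME MME MME MME MME; joining the 16 pieces gives the next term.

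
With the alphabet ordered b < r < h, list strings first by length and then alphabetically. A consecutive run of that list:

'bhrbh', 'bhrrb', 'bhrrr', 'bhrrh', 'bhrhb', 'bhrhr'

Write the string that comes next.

bhrhh

The successor of bhrhr increments the rightmost position that isn't already h and resets every position after it to b.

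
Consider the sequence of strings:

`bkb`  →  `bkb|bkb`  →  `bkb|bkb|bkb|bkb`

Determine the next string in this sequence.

bkb|bkb|bkb|bkb|bkb|bkb|bkb|bkb

Each string is two copies of the previous one joined by '|'.
One more doubling of bkb|bkb|bkb|bkb gives the answer.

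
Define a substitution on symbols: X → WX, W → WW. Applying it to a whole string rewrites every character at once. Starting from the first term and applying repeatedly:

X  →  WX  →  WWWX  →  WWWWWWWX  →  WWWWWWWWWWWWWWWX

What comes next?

Rewriting the 16 symbols of WWWWWWWWWWWWWWWX one by one yields WW WW WW WW WW WW WW WW WW WW WW WW WW WW WW WX; concatenated:

WWWWWWWWWWWWWWWWWWWWWWWWWWWWWWWX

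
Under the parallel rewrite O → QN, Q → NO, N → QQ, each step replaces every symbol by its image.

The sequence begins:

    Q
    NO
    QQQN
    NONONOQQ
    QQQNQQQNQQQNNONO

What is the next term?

NONONOQQNONONOQQNONONOQQQQQNQQQN

Replace each of the 16 characters of QQQNQQQNQQQNNONO in place — NO NO NO QQ NO NO NO QQ NO NO NO QQ QQ QN QQ QN — and concatenate.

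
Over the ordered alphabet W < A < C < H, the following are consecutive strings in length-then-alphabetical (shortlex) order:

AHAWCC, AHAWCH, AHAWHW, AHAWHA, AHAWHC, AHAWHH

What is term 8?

AHAAWA

Stepping forward 2 times from AHAWHH: AHAWHH → AHAAWW, then the target.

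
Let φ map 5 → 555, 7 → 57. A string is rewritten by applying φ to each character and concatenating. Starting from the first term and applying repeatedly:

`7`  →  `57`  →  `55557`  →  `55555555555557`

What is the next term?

Applying the rule to each of the 14 symbols of 55555555555557 gives the pieces 555 555 555 555 555 555 555 555 555 555 555 555 555 57, which concatenate to the answer.

55555555555555555555555555555555555555557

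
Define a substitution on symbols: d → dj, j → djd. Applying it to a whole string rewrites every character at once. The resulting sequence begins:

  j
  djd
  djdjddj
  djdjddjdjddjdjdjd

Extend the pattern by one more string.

djdjddjdjddjdjdjddjdjddjdjdjddjdjddjdjddj

Applying the rule to each of the 17 symbols of djdjddjdjddjdjdjd gives the pieces dj djd dj djd dj dj djd dj djd dj dj djd dj djd dj djd dj, which concatenate to the answer.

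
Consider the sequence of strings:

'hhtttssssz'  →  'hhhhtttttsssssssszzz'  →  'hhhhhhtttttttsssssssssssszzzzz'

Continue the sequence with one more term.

Each string has the form h^{2n} t^{2n+1} s^{4n} z^{2n-1} (n = 1, 2, …).
At n = 4 the blocks have lengths 8, 9, 16, 7.

hhhhhhhhtttttttttsssssssssssssssszzzzzzz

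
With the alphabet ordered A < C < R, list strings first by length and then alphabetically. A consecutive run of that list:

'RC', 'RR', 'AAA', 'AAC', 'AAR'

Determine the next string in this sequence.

ACA

Find the rightmost character of AAR below R, bump it to the next letter, and reset everything to its right to A.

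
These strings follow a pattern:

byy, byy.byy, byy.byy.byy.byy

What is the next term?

byy.byy.byy.byy.byy.byy.byy.byy

Every step duplicates the string with '.' between the halves.
So the next term is two copies of byy.byy.byy.byy with '.' between the halves.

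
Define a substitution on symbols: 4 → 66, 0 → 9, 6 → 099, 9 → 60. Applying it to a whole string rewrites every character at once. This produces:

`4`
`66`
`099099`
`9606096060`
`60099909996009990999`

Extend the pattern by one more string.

Rewriting the 20 symbols of 60099909996009990999 one by one yields 099 9 9 60 60 60 9 60 60 60 099 9 9 60 60 60 9 60 60 60; concatenated:

099996060609606060099996060609606060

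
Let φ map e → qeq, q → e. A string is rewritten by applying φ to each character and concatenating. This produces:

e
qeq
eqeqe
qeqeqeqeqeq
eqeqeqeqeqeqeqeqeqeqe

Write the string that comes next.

Applying the rule to each of the 21 symbols of eqeqeqeqeqeqeqeqeqeqe gives the pieces qeq e qeq e qeq e qeq e qeq e qeq e qeq e qeq e qeq e qeq e qeq, which concatenate to the answer.

qeqeqeqeqeqeqeqeqeqeqeqeqeqeqeqeqeqeqeqeqeq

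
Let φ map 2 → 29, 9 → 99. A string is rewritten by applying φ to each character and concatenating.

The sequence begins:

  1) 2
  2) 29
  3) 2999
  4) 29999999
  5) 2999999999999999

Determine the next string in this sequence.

Rewriting the 16 symbols of 2999999999999999 one by one yields 29 99 99 99 99 99 99 99 99 99 99 99 99 99 99 99; concatenated:

29999999999999999999999999999999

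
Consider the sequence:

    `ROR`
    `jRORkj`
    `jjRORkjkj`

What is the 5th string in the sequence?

s(k+1) = j·s(k)·kj, so each term gains j as a prefix and kj as a suffix.
From jjRORkjkj, 2 further steps: jjRORkjkj → jjjRORkjkjkj → (answer).

jjjjRORkjkjkjkj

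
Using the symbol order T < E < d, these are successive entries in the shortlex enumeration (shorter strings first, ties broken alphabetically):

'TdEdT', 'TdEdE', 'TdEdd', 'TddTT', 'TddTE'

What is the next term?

TddTd

The successor of TddTE increments the rightmost position that isn't already d and resets every position after it to T.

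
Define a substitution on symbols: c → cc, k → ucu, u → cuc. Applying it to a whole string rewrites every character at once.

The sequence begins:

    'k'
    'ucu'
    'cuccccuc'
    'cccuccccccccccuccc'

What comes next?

cccccccuccccccccccccccccccccccuccccccc

Applying the rule to each of the 18 symbols of cccuccccccccccuccc gives the pieces cc cc cc cuc cc cc cc cc cc cc cc cc cc cc cuc cc cc cc, which concatenate to the answer.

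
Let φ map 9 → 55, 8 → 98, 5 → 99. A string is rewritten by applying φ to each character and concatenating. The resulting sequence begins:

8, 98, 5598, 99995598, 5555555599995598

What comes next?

Rewriting the 16 symbols of 5555555599995598 one by one yields 99 99 99 99 99 99 99 99 55 55 55 55 99 99 55 98; concatenated:

99999999999999995555555599995598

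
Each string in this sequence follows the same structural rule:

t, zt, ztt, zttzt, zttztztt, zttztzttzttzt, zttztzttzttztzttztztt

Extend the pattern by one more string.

Each term (from the third on) is the previous term followed by the one before it: term 3 = zt·t = ztt.
Continuing: zttztzttzttztzttztztt · zttztzttzttzt gives term 8.

zttztzttzttztzttztzttzttztzttzttzt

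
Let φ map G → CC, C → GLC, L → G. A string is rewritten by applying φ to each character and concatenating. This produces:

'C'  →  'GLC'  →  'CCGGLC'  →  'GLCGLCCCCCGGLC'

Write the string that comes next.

CCGGLCCCGGLCGLCGLCGLCGLCCCCCGGLC

Replace each of the 14 characters of GLCGLCCCCCGGLC in place — CC G GLC CC G GLC GLC GLC GLC GLC CC CC G GLC — and concatenate.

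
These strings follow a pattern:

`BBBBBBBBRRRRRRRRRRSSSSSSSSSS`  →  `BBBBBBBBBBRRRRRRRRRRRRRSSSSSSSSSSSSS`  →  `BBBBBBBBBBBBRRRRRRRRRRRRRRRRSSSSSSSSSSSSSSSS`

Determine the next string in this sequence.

BBBBBBBBBBBBBBRRRRRRRRRRRRRRRRRRRSSSSSSSSSSSSSSSSSSS

Each string has the form B^{2n+2} R^{3n+1} S^{3n+1}, where the shown terms are n = 3, 4, 5.
At n = 6 the blocks have lengths 14, 19, 19.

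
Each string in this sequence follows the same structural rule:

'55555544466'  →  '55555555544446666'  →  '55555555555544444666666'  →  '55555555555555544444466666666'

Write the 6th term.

Term n consists of 3n+3 5's, followed by n+2 4's, followed by 2n 6's (n = 1, 2, …).
At n = 6 the blocks have lengths 21, 8, 12.

55555555555555555555544444444666666666666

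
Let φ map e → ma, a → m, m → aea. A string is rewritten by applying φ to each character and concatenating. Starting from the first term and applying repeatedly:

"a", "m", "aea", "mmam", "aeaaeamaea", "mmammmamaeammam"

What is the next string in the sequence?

Replace each of the 15 characters of mmammmamaeammam in place — aea aea m aea aea aea m aea m ma m aea aea m aea — and concatenate.

aeaaeamaeaaeaaeamaeammamaeaaeamaea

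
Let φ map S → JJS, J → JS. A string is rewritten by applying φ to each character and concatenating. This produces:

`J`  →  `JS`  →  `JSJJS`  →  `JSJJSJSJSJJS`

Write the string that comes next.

Apply φ to JSJJSJSJSJJS symbol by symbol: J→JS, S→JJS, J→JS, J→JS, S→JJS, J→JS, S→JJS, J→JS, S→JJS, J→JS, J→JS, S→JJS; joined: JS JJS JS JS JJS JS JJS JS JJS JS JS JJS.

JSJJSJSJSJJSJSJJSJSJJSJSJSJJS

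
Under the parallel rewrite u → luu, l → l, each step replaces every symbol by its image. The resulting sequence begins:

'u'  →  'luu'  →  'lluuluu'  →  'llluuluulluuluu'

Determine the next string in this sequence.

Applying the rule to each of the 15 symbols of llluuluulluuluu gives the pieces l l l luu luu l luu luu l l luu luu l luu luu, which concatenate to the answer.

lllluuluulluuluullluuluulluuluu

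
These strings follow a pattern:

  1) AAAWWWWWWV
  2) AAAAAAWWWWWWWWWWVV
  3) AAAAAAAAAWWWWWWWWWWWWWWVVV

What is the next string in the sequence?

Each string has the form A^{3n} W^{4n+2} V^{n} (n = 1, 2, …).
Setting n = 4 gives 12, 18, 4 characters in each block.

AAAAAAAAAAAAWWWWWWWWWWWWWWWWWWVVVV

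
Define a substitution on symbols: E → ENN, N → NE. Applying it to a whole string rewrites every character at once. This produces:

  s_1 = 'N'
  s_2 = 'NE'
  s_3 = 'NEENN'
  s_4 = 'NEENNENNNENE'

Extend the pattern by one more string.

NEENNENNNENEENNNENENEENNNEENN

Apply φ to NEENNENNNENE symbol by symbol: N→NE, E→ENN, E→ENN, N→NE, N→NE, E→ENN, N→NE, N→NE, N→NE, E→ENN, N→NE, E→ENN; joined: NE ENN ENN NE NE ENN NE NE NE ENN NE ENN.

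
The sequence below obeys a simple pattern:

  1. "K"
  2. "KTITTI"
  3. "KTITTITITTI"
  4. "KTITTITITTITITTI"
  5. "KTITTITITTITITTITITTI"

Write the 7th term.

Every step adds TITTI to the end: s(k+1) = s(k)·TITTI.
From KTITTITITTITITTITITTI, 2 further steps: KTITTITITTITITTITITTI → KTITTITITTITITTITITTITITTI → (answer).

KTITTITITTITITTITITTITITTITITTI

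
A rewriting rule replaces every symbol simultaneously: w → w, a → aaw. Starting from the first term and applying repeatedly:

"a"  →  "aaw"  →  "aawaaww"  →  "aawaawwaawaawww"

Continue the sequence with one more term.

aawaawwaawaawwwaawaawwaawaawwww

Replace each of the 15 characters of aawaawwaawaawww in place — aaw aaw w aaw aaw w w aaw aaw w aaw aaw w w w — and concatenate.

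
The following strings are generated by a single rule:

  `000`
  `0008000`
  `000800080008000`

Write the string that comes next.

Each string is two copies of the previous one joined by '8'.
One more doubling of 000800080008000 gives the answer.

0008000800080008000800080008000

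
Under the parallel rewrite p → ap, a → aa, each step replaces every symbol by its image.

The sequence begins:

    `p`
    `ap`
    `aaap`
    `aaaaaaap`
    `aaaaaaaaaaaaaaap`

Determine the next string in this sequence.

aaaaaaaaaaaaaaaaaaaaaaaaaaaaaaap

Applying the rule to each of the 16 symbols of aaaaaaaaaaaaaaap gives the pieces aa aa aa aa aa aa aa aa aa aa aa aa aa aa aa ap, which concatenate to the answer.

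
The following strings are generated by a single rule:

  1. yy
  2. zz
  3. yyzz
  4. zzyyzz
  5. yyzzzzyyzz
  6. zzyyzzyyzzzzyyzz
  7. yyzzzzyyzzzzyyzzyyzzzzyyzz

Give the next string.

Each term (from the third on) is the two preceding terms concatenated in order: term 3 = yy·zz = yyzz.
Continuing: zzyyzzyyzzzzyyzz · yyzzzzyyzzzzyyzzyyzzzzyyzz gives term 8.

zzyyzzyyzzzzyyzzyyzzzzyyzzzzyyzzyyzzzzyyzz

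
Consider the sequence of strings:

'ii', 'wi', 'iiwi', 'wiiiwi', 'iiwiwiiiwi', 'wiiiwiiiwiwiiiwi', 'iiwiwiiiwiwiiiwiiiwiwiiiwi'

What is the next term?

wiiiwiiiwiwiiiwiiiwiwiiiwiwiiiwiiiwiwiiiwi

This is a Fibonacci-style word recurrence s(k) = s(k−2)·s(k−1): e.g. ii·wi = iiwi.
Continuing: wiiiwiiiwiwiiiwi · iiwiwiiiwiwiiiwiiiwiwiiiwi gives term 8.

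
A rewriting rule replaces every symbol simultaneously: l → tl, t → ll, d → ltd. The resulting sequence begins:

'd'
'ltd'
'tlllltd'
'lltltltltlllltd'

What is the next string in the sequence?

Replace each of the 15 characters of lltltltltlllltd in place — tl tl ll tl ll tl ll tl ll tl tl tl tl ll ltd — and concatenate.

tltllltllltllltllltltltltlllltd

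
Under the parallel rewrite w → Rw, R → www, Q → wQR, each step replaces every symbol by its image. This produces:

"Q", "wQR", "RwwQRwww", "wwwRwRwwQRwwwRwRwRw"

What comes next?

RwRwRwwwwRwwwwRwRwwQRwwwRwRwRwwwwRwwwwRwwwwRw

Replace each of the 19 characters of wwwRwRwwQRwwwRwRwRw in place — Rw Rw Rw www Rw www Rw Rw wQR www Rw Rw Rw www Rw www Rw www Rw — and concatenate.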